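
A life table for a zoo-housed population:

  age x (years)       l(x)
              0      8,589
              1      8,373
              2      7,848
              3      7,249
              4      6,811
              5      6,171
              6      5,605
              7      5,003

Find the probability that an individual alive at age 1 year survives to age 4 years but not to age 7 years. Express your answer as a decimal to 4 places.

This is the probability of reaching 4 but not 7, conditional on being alive at 1: (l(4) − l(7)) / l(1).
= (6,811 − 5,003) / 8,373 = 1,808 / 8,373 = 0.215932.

0.2159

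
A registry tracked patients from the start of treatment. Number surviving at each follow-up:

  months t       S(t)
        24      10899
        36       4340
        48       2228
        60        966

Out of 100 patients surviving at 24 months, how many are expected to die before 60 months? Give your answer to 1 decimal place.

91.1

The relevant probability is 1 − 966/10899 = 0.911368.
Expected number = 100 × 0.911368 = 91.1.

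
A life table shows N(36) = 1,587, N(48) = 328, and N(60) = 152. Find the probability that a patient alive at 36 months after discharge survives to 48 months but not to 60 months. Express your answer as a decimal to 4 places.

0.1109

This is the probability of reaching 48 but not 60, conditional on being alive at 36: (N(48) − N(60)) / N(36).
= (328 − 152) / 1,587 = 176 / 1,587 = 0.110901.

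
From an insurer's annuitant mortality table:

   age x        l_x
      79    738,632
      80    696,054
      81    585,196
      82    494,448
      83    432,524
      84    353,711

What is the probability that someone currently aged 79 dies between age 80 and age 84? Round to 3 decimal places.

0.463

We want 1|4q79 = (l_80 − l_84)/l_79.
This is the probability of reaching 80 but not 84, conditional on being alive at 79: (l_80 − l_84) / l_79.
= (696,054 − 353,711) / 738,632 = 342,343 / 738,632 = 0.463482.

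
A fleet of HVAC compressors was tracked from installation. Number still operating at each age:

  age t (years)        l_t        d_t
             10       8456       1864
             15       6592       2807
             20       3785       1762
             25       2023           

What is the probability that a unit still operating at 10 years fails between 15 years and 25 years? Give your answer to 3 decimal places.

0.540

This is the probability of reaching 15 but not 25, conditional on being operational at 10: (l_15 − l_25) / l_10.
= (6592 − 2023) / 8456 = 4569 / 8456 = 0.540326.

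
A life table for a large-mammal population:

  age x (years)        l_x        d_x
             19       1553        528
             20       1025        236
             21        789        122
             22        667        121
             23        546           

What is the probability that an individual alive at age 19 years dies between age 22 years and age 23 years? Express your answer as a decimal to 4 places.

This is the probability of reaching 22 but not 23, conditional on being alive at 19: (l_22 − l_23) / l_19.
= (667 − 546) / 1553 = 121 / 1553 = 0.077914.

0.0779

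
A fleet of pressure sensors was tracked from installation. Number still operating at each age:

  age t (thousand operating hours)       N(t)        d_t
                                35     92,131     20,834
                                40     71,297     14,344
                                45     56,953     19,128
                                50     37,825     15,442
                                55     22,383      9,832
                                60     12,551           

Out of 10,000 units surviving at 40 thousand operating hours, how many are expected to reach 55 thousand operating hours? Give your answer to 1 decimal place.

3139.4

The relevant probability is 22,383/71,297 = 0.313940.
Expected number = 10,000 × 0.313940 = 3139.4.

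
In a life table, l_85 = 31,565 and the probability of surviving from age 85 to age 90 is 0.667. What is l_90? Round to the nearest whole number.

21054

l_90 = l_85 × p = 31,565 × 0.667 = 21054.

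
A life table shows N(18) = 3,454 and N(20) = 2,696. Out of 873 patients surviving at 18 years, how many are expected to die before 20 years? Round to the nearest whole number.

The relevant probability is 1 − 2,696/3,454 = 0.219456.
Expected number = 873 × 0.219456 = 192.

192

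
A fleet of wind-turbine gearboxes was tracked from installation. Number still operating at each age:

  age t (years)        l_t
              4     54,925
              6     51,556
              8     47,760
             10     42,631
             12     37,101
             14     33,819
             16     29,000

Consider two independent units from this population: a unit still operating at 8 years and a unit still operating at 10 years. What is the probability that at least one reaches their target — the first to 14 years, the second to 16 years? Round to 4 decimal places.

0.9067

p₁ = l_14/l_8 = 33,819/47,760 = 0.708103; p₂ = l_16/l_10 = 29,000/42,631 = 0.680256.
P(at least one) = 1 − (1−p₁)(1−p₂) = 1 − 0.291897 × 0.319744 = 0.906668.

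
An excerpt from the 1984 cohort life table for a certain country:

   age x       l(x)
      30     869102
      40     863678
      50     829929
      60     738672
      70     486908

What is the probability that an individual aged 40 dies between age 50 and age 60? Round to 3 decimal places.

0.106

This is the probability of reaching 50 but not 60, conditional on being alive at 40: (l(50) − l(60)) / l(40).
= (829929 − 738672) / 863678 = 91257 / 863678 = 0.105661.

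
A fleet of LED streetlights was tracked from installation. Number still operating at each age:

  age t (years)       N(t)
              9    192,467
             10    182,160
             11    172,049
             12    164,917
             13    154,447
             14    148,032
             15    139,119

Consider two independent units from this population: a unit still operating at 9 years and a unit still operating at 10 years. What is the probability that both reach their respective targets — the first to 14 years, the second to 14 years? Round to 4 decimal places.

p₁ = N(14)/N(9) = 148,032/192,467 = 0.769129; p₂ = N(14)/N(10) = 148,032/182,160 = 0.812648.
P(both) = p₁ × p₂ = 0.769129 × 0.812648 = 0.625031.

0.6250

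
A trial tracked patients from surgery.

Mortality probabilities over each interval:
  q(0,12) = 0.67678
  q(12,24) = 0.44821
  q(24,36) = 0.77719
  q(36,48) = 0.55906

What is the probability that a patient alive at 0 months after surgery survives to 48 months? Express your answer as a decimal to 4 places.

0.0175

P(survive 0→48) = (1 − 0.67678) × (1 − 0.44821) × (1 − 0.77719) × (1 − 0.55906).
= 0.32322 × 0.55179 × 0.22281 × 0.44094 = 0.017522.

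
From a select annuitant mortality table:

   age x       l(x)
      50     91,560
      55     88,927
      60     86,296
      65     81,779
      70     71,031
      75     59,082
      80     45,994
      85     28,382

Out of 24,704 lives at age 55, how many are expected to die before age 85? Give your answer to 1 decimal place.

16819.5

The relevant probability is 1 − 28,382/88,927 = 0.680839.
Expected number = 24,704 × 0.680839 = 16819.5.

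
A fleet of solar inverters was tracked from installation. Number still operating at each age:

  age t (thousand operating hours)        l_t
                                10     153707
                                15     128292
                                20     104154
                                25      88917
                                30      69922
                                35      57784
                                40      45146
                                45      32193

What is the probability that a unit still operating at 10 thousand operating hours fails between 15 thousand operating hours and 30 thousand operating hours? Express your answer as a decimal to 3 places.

This is the probability of reaching 15 but not 30, conditional on being operational at 10: (l_15 − l_30) / l_10.
= (128292 − 69922) / 153707 = 58370 / 153707 = 0.379748.

0.380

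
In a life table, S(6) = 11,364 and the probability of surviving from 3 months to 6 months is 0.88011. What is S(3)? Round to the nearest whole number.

12912

S(3) = S(6) / p = 11,364 / 0.88011 = 12912.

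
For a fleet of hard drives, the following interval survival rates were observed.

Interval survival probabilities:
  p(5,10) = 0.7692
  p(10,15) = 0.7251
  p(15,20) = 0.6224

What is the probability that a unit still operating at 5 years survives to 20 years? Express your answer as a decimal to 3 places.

P(survive 5→20) = 0.7692 × 0.7251 × 0.6224.
= 0.347142.

0.347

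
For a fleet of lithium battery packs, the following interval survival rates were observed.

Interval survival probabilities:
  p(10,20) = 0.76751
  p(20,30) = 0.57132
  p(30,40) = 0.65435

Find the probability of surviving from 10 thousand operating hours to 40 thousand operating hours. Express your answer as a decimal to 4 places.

0.2869

Chaining the interval survival probabilities: 0.76751 × 0.57132 × 0.65435.
= 0.286928.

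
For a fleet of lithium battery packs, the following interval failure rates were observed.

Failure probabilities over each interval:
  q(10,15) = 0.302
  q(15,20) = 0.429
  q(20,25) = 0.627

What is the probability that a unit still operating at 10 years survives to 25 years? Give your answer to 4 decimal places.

0.1487

P(survive 10→25) = (1 − 0.302) × (1 − 0.429) × (1 − 0.627).
= 0.698 × 0.571 × 0.373 = 0.148662.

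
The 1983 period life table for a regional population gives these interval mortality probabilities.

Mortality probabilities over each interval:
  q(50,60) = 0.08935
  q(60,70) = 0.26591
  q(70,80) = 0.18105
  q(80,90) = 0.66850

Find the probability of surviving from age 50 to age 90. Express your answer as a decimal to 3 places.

0.181

Chaining the interval survival probabilities: (1 − 0.08935) × (1 − 0.26591) × (1 − 0.18105) × (1 − 0.66850).
= 0.91065 × 0.73409 × 0.81895 × 0.33150 = 0.181485.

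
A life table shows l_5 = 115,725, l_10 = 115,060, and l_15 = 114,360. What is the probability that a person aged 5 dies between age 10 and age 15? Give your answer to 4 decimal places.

0.0060

We want 5|5q5 = (l_10 − l_15)/l_5.
This is the probability of reaching 10 but not 15, conditional on being alive at 5: (l_10 − l_15) / l_5.
= (115,060 − 114,360) / 115,725 = 700 / 115,725 = 0.006049.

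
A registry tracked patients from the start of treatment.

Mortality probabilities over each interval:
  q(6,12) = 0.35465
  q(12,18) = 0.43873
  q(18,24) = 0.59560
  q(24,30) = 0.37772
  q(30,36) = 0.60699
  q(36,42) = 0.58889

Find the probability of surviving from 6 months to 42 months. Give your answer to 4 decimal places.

P(survive 6→42) = (1 − 0.35465) × (1 − 0.43873) × (1 − 0.59560) × (1 − 0.37772) × (1 − 0.60699) × (1 − 0.58889).
= 0.64535 × 0.56127 × 0.40440 × 0.62228 × 0.39301 × 0.41111 = 0.014727.

0.0147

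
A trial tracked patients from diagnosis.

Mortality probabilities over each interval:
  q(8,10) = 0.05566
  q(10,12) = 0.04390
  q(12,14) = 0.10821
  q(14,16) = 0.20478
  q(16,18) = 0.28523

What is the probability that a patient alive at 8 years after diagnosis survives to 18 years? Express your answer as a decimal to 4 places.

The overall survival probability is (1 − 0.05566) × (1 − 0.04390) × (1 − 0.10821) × (1 − 0.20478) × (1 − 0.28523).
= 0.94434 × 0.95610 × 0.89179 × 0.79522 × 0.71477 = 0.457665.

0.4577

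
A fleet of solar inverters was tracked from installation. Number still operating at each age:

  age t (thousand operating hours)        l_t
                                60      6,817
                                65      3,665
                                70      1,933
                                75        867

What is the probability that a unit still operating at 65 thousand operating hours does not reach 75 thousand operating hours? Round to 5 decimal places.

0.76344

P(fail before 75 | operational at 65) = 1 − l_75/l_65 = 1 − 867/3,665 = (2,798)/3,665 = 0.763438.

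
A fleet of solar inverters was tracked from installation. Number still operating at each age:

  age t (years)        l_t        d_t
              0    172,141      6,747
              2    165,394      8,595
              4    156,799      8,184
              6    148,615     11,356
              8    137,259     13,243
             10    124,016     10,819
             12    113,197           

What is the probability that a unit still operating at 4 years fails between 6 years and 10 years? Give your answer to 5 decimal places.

0.15688

This is the probability of reaching 6 but not 10, conditional on being operational at 4: (l_6 − l_10) / l_4.
= (148,615 − 124,016) / 156,799 = 24,599 / 156,799 = 0.156882.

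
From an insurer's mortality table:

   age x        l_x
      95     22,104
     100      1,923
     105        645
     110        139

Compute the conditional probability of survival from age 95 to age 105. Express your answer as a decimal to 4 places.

The conditional survival probability is l_105/l_95 = 645/22,104 = 0.029180.

0.0292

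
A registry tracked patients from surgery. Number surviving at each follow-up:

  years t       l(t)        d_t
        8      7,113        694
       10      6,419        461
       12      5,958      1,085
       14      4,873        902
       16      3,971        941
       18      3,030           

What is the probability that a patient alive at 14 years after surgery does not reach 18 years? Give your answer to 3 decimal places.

0.378

P(die before 18 | alive at 14) = 1 − l(18)/l(14) = 1 − 3,030/4,873 = (1,843)/4,873 = 0.378206.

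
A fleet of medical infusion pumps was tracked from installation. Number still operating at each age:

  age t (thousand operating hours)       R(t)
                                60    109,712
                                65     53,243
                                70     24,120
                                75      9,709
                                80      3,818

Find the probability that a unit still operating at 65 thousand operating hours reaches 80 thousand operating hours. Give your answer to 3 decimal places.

0.072

The conditional survival probability is R(80)/R(65) = 3,818/53,243 = 0.071709.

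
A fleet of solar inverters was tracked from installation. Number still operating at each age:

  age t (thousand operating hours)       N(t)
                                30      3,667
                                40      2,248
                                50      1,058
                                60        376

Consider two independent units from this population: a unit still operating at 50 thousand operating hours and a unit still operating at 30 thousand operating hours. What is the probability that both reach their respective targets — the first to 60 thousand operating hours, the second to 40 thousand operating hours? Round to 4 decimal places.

0.2179

p₁ = N(60)/N(50) = 376/1,058 = 0.355388; p₂ = N(40)/N(30) = 2,248/3,667 = 0.613035.
P(both) = p₁ × p₂ = 0.355388 × 0.613035 = 0.217865.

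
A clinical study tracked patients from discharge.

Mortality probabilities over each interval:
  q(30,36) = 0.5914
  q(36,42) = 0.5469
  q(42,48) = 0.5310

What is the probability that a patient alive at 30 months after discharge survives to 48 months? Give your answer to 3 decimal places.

0.087

The overall survival probability is (1 − 0.5914) × (1 − 0.5469) × (1 − 0.5310).
= 0.4086 × 0.4531 × 0.4690 = 0.086829.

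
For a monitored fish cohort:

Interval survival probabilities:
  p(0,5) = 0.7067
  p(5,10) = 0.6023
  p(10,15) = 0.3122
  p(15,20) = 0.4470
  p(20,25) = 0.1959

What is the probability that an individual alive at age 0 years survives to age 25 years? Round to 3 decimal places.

Chaining the interval survival probabilities: 0.7067 × 0.6023 × 0.3122 × 0.4470 × 0.1959.
= 0.011637.

0.012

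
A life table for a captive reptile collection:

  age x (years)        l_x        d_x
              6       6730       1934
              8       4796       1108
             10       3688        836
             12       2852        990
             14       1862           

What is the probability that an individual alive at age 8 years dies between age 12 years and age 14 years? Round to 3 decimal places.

0.206

This is the probability of reaching 12 but not 14, conditional on being alive at 8: (l_12 − l_14) / l_8.
= (2852 − 1862) / 4796 = 990 / 4796 = 0.206422.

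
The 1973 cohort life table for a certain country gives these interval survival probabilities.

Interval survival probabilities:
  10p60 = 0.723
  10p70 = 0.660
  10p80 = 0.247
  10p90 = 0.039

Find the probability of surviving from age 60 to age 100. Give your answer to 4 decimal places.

0.0046

40p60 = 0.723 × 0.660 × 0.247 × 0.039.
= 0.004597.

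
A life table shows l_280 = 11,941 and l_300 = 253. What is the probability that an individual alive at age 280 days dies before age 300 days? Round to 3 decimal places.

P(die before 300 | alive at 280) = 1 − l_300/l_280 = 1 − 253/11,941 = (11,688)/11,941 = 0.978812.

0.979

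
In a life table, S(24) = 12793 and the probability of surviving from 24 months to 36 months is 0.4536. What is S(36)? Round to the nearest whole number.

S(36) = S(24) × p = 12793 × 0.4536 = 5803.

5803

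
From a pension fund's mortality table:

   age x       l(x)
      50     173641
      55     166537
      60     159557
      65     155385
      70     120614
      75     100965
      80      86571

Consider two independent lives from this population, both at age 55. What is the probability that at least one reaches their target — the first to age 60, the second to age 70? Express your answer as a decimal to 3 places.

0.988

p₁ = l(60)/l(55) = 159557/166537 = 0.958087; p₂ = l(70)/l(55) = 120614/166537 = 0.724247.
P(at least one) = 1 − (1−p₁)(1−p₂) = 1 − 0.041913 × 0.275753 = 0.988442.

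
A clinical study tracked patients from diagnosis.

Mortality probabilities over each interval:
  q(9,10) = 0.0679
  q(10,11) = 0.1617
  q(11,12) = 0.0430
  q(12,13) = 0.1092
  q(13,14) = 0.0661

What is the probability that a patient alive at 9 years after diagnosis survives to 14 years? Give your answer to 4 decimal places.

P(survive 9→14) = (1 − 0.0679) × (1 − 0.1617) × (1 − 0.0430) × (1 − 0.1092) × (1 − 0.0661).
= 0.9321 × 0.8383 × 0.9570 × 0.8908 × 0.9339 = 0.622092.

0.6221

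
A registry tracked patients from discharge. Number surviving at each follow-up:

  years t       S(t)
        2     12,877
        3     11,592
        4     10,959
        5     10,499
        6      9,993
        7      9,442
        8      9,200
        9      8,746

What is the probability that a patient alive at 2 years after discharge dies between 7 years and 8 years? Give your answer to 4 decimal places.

This is the probability of reaching 7 but not 8, conditional on being alive at 2: (S(7) − S(8)) / S(2).
= (9,442 − 9,200) / 12,877 = 242 / 12,877 = 0.018793.

0.0188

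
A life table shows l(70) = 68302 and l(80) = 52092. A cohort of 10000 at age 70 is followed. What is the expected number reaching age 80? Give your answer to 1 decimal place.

7626.7

The relevant probability is 52092/68302 = 0.762672.
Expected number = 10000 × 0.762672 = 7626.7.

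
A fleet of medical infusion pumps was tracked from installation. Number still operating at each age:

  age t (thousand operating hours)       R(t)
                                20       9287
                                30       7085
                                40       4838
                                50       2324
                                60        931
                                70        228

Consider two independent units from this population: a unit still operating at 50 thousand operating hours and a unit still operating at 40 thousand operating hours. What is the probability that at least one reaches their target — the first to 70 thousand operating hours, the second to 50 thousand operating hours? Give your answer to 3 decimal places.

p₁ = R(70)/R(50) = 228/2324 = 0.098107; p₂ = R(50)/R(40) = 2324/4838 = 0.480364.
P(at least one) = 1 − (1−p₁)(1−p₂) = 1 − 0.901893 × 0.519636 = 0.531344.

0.531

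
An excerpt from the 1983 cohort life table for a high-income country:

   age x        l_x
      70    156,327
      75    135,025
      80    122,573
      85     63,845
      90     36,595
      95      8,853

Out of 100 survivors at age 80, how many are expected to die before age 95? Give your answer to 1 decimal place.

The relevant probability is 1 − 8,853/122,573 = 0.927774.
Expected number = 100 × 0.927774 = 92.8.

92.8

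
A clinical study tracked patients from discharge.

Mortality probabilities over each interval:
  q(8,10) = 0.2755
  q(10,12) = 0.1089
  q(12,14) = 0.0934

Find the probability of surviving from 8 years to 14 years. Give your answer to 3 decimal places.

0.585

P(survive 8→14) = (1 − 0.2755) × (1 − 0.1089) × (1 − 0.0934).
= 0.7245 × 0.8911 × 0.9066 = 0.585303.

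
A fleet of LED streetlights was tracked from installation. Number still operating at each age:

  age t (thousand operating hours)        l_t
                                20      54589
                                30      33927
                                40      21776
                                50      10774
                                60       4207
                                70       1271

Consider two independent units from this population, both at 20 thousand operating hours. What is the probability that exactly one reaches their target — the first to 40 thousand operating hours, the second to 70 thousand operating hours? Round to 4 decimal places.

p₁ = l_40/l_20 = 21776/54589 = 0.398908; p₂ = l_70/l_20 = 1271/54589 = 0.023283.
P(exactly one) = p₁(1−p₂) + (1−p₁)p₂ = 0.389620 + 0.013995 = 0.403615.

0.4036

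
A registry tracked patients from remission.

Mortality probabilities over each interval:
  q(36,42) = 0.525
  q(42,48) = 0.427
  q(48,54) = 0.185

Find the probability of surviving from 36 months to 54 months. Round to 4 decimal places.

Survival from 36 to 54 is the product of surviving each interval: (1 − 0.525) × (1 − 0.427) × (1 − 0.185).
= 0.475 × 0.573 × 0.815 = 0.221823.

0.2218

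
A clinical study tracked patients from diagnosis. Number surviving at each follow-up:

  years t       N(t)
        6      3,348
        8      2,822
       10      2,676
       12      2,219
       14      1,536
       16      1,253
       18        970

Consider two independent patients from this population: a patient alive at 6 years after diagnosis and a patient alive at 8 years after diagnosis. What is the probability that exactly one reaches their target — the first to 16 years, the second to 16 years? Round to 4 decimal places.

0.4859

p₁ = N(16)/N(6) = 1,253/3,348 = 0.374253; p₂ = N(16)/N(8) = 1,253/2,822 = 0.444011.
P(exactly one) = p₁(1−p₂) + (1−p₁)p₂ = 0.208081 + 0.277839 = 0.485919.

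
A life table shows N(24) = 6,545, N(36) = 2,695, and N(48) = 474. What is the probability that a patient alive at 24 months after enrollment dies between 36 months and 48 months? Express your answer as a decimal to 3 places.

This is the probability of reaching 36 but not 48, conditional on being alive at 24: (N(36) − N(48)) / N(24).
= (2,695 − 474) / 6,545 = 2,221 / 6,545 = 0.339343.

0.339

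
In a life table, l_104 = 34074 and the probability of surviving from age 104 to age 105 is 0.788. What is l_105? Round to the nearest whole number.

l_105 = l_104 × p = 34074 × 0.788 = 26850.

26850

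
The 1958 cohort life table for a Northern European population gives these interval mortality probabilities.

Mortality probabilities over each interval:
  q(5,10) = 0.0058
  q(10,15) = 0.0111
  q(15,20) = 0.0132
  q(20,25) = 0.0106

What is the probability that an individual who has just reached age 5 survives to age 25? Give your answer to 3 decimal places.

0.960

Chaining the interval survival probabilities: (1 − 0.0058) × (1 − 0.0111) × (1 − 0.0132) × (1 − 0.0106).
= 0.9942 × 0.9889 × 0.9868 × 0.9894 = 0.959903.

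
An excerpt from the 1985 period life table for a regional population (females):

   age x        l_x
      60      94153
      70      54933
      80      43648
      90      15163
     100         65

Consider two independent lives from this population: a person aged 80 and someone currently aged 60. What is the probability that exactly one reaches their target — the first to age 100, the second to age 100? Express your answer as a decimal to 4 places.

0.0022

p₁ = l_100/l_80 = 65/43648 = 0.001489; p₂ = l_100/l_60 = 65/94153 = 0.000690.
P(exactly one) = p₁(1−p₂) + (1−p₁)p₂ = 0.001488 + 0.000689 = 0.002177.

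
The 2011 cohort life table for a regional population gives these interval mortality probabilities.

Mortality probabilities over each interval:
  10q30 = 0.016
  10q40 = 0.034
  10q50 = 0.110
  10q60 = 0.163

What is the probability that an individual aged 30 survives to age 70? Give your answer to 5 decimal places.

Chaining the interval survival probabilities: (1 − 0.016) × (1 − 0.034) × (1 − 0.110) × (1 − 0.163).
= 0.984 × 0.966 × 0.890 × 0.837 = 0.708089.

0.70809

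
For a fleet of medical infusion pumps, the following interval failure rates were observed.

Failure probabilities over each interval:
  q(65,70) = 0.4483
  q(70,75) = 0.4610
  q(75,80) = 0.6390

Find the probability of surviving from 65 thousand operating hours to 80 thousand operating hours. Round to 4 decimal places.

0.1073

P(survive 65→80) = (1 − 0.4483) × (1 − 0.4610) × (1 − 0.6390).
= 0.5517 × 0.5390 × 0.3610 = 0.107349.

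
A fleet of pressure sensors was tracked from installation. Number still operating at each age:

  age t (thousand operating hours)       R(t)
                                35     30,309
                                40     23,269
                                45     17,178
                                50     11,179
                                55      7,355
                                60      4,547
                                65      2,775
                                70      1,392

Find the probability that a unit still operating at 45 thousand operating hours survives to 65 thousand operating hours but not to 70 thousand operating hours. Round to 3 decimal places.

0.081

This is the probability of reaching 65 but not 70, conditional on being operational at 45: (R(65) − R(70)) / R(45).
= (2,775 − 1,392) / 17,178 = 1,383 / 17,178 = 0.080510.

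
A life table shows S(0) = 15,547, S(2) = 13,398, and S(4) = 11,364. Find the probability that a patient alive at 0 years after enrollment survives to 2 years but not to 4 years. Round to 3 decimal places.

This is the probability of reaching 2 but not 4, conditional on being alive at 0: (S(2) − S(4)) / S(0).
= (13,398 − 11,364) / 15,547 = 2,034 / 15,547 = 0.130829.

0.131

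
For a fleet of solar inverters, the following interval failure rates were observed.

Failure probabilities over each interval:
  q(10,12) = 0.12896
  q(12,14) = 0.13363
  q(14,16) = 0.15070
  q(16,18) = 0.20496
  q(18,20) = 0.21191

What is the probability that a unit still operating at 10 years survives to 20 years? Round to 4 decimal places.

0.4016

Survival from 10 to 20 is the product of surviving each interval: (1 − 0.12896) × (1 − 0.13363) × (1 − 0.15070) × (1 − 0.20496) × (1 − 0.21191).
= 0.87104 × 0.86637 × 0.84930 × 0.79504 × 0.78809 = 0.401576.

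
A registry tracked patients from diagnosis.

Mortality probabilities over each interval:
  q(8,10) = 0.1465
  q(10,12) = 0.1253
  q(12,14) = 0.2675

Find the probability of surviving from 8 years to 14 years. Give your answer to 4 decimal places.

0.5469

Chaining the interval survival probabilities: (1 − 0.1465) × (1 − 0.1253) × (1 − 0.2675).
= 0.8535 × 0.8747 × 0.7325 = 0.546853.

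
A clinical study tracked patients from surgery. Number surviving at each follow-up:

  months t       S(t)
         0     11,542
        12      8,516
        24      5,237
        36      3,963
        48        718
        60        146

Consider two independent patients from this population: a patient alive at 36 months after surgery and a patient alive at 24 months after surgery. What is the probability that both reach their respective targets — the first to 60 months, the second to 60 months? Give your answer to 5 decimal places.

p₁ = S(60)/S(36) = 146/3,963 = 0.036841; p₂ = S(60)/S(24) = 146/5,237 = 0.027879.
P(both) = p₁ × p₂ = 0.036841 × 0.027879 = 0.001027.

0.00103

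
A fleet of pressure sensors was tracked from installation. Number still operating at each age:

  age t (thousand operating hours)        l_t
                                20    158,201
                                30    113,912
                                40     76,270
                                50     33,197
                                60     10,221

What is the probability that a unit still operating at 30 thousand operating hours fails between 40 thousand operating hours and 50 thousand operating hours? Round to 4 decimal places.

This is the probability of reaching 40 but not 50, conditional on being operational at 30: (l_40 − l_50) / l_30.
= (76,270 − 33,197) / 113,912 = 43,073 / 113,912 = 0.378125.

0.3781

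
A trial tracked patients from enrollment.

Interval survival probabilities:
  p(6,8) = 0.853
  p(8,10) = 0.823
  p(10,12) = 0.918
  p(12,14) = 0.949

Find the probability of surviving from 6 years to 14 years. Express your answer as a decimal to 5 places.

0.61159

Chaining the interval survival probabilities: 0.853 × 0.823 × 0.918 × 0.949.
= 0.611586.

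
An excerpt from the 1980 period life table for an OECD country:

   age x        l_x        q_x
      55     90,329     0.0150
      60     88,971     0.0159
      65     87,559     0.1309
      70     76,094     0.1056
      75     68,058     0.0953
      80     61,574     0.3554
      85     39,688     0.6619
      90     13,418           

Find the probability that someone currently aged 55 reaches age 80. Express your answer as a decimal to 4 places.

0.6817

We want 25p55 = l_80/l_55.
The conditional survival probability is l_80/l_55 = 61,574/90,329 = 0.681664.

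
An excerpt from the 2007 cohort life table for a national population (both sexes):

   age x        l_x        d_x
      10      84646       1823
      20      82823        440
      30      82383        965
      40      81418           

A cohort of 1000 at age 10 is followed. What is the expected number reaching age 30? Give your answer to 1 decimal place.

The relevant probability is 82383/84646 = 0.973265.
Expected number = 1000 × 0.973265 = 973.3.

973.3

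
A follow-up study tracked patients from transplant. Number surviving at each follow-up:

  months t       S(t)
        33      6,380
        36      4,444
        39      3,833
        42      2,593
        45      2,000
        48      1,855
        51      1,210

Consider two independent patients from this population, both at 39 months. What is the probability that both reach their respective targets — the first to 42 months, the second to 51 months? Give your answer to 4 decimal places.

p₁ = S(42)/S(39) = 2,593/3,833 = 0.676494; p₂ = S(51)/S(39) = 1,210/3,833 = 0.315680.
P(both) = p₁ × p₂ = 0.676494 × 0.315680 = 0.213556.

0.2136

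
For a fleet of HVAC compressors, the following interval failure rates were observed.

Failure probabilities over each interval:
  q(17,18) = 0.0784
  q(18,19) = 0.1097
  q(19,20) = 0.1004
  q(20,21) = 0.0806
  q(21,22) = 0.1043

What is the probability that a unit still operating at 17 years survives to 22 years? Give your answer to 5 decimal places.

0.60785

Chaining the interval survival probabilities: (1 − 0.0784) × (1 − 0.1097) × (1 − 0.1004) × (1 − 0.0806) × (1 − 0.1043).
= 0.9216 × 0.8903 × 0.8996 × 0.9194 × 0.8957 = 0.607849.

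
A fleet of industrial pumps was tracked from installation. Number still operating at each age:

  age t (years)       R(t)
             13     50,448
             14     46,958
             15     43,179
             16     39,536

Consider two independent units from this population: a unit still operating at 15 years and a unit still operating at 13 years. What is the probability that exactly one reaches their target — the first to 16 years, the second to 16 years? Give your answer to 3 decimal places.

p₁ = R(16)/R(15) = 39,536/43,179 = 0.915630; p₂ = R(16)/R(13) = 39,536/50,448 = 0.783698.
P(exactly one) = p₁(1−p₂) + (1−p₁)p₂ = 0.198053 + 0.066121 = 0.264173.

0.264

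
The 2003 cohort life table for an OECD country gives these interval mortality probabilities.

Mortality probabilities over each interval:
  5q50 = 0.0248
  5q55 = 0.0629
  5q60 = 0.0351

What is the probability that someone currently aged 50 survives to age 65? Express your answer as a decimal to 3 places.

The overall survival probability is (1 − 0.0248) × (1 − 0.0629) × (1 − 0.0351).
= 0.9752 × 0.9371 × 0.9649 = 0.881783.

0.882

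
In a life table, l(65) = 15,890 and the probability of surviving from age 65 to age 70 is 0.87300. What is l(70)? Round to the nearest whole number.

13872

l(70) = l(65) × p = 15,890 × 0.87300 = 13872.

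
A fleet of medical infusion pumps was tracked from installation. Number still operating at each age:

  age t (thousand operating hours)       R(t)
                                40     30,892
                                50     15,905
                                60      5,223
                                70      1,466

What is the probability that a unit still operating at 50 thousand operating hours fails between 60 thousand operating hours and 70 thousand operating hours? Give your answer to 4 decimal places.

This is the probability of reaching 60 but not 70, conditional on being operational at 50: (R(60) − R(70)) / R(50).
= (5,223 − 1,466) / 15,905 = 3,757 / 15,905 = 0.236215.

0.2362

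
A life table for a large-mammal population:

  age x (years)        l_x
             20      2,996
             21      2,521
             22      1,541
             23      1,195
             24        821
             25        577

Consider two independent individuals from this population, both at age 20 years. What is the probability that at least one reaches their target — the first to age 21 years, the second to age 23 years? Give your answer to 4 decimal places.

0.9047

p₁ = l_21/l_20 = 2,521/2,996 = 0.841455; p₂ = l_23/l_20 = 1,195/2,996 = 0.398865.
P(at least one) = 1 − (1−p₁)(1−p₂) = 1 − 0.158545 × 0.601135 = 0.904693.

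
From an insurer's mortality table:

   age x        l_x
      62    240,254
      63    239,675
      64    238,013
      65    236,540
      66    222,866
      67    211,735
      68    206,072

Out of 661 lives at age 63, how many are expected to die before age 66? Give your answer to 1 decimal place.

46.4

The relevant probability is 1 − 222,866/239,675 = 0.070132.
Expected number = 661 × 0.070132 = 46.4.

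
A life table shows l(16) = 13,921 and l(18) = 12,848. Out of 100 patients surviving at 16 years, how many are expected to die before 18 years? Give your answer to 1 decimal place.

The relevant probability is 1 − 12,848/13,921 = 0.077078.
Expected number = 100 × 0.077078 = 7.7.

7.7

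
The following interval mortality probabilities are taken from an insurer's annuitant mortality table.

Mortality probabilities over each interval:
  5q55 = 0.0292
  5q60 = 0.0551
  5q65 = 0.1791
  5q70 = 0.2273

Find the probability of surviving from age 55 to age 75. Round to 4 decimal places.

0.5819

Survival from 55 to 75 is the product of surviving each interval: (1 − 0.0292) × (1 − 0.0551) × (1 − 0.1791) × (1 − 0.2273).
= 0.9708 × 0.9449 × 0.8209 × 0.7727 = 0.581858.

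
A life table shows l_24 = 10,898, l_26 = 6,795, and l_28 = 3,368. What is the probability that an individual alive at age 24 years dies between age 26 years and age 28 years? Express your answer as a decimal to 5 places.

This is the probability of reaching 26 but not 28, conditional on being alive at 24: (l_26 − l_28) / l_24.
= (6,795 − 3,368) / 10,898 = 3,427 / 10,898 = 0.314461.

0.31446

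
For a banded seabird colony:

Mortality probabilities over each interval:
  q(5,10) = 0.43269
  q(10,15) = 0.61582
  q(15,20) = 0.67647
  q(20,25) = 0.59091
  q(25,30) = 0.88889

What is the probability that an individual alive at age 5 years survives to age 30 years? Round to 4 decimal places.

0.0032

Chaining the interval survival probabilities: (1 − 0.43269) × (1 − 0.61582) × (1 − 0.67647) × (1 − 0.59091) × (1 − 0.88889).
= 0.56731 × 0.38418 × 0.32353 × 0.40909 × 0.11111 = 0.003205.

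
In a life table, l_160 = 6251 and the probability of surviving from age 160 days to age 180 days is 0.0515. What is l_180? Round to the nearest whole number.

322

l_180 = l_160 × p = 6251 × 0.0515 = 322.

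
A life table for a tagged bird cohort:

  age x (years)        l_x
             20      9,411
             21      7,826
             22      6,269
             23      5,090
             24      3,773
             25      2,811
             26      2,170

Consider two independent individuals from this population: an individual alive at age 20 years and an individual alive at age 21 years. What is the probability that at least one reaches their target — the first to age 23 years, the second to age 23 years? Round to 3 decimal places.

p₁ = l_23/l_20 = 5,090/9,411 = 0.540856; p₂ = l_23/l_21 = 5,090/7,826 = 0.650396.
P(at least one) = 1 − (1−p₁)(1−p₂) = 1 − 0.459144 × 0.349604 = 0.839481.

0.839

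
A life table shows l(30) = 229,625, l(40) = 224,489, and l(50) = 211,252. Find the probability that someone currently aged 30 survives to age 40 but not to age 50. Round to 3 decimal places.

This is the probability of reaching 40 but not 50, conditional on being alive at 30: (l(40) − l(50)) / l(30).
= (224,489 − 211,252) / 229,625 = 13,237 / 229,625 = 0.057646.

0.058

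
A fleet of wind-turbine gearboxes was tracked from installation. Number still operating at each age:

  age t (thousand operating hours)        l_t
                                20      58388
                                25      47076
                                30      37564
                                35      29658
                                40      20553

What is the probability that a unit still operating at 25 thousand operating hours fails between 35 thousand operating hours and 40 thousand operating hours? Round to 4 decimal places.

0.1934

This is the probability of reaching 35 but not 40, conditional on being operational at 25: (l_35 − l_40) / l_25.
= (29658 − 20553) / 47076 = 9105 / 47076 = 0.193411.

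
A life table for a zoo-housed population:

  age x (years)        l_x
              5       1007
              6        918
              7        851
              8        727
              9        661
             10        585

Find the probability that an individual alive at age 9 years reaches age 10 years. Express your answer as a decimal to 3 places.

0.885

The conditional survival probability is l_10/l_9 = 585/661 = 0.885023.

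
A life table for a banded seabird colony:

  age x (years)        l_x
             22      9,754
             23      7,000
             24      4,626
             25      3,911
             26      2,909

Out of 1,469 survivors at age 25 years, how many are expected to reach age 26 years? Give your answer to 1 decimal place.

The relevant probability is 2,909/3,911 = 0.743800.
Expected number = 1,469 × 0.743800 = 1092.6.

1092.6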